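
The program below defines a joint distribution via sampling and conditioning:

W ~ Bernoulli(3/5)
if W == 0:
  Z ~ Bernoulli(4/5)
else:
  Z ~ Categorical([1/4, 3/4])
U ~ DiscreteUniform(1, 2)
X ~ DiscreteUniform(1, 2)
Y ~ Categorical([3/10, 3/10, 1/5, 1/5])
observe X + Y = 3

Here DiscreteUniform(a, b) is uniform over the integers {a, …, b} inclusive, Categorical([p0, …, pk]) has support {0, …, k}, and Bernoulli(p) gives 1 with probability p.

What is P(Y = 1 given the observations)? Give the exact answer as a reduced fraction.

P(Y = 1 | obs) = 3/5

Enumerate traces; 16 have nonzero weight after conditioning:
  (W=0, Z=0, U=1, X=1, Y=2) weight 1/250
  (W=0, Z=0, U=1, X=2, Y=1) weight 3/500
  (W=0, Z=0, U=2, X=1, Y=2) weight 1/250
  (W=0, Z=0, U=2, X=2, Y=1) weight 3/500
  (W=0, Z=1, U=1, X=1, Y=2) weight 2/125
  (W=0, Z=1, U=1, X=2, Y=1) weight 3/125
  (W=0, Z=1, U=2, X=1, Y=2) weight 2/125
  (W=0, Z=1, U=2, X=2, Y=1) weight 3/125
  … 8 more
Group by Y:
  weight(Y=1) = 3/20
  weight(Y=2) = 1/10
Total weight = 3/20 + 1/10 = 1/4
P(Y=1 | obs) = 3/20 / 1/4 = 3/5
P(Y=2 | obs) = 1/10 / 1/4 = 2/5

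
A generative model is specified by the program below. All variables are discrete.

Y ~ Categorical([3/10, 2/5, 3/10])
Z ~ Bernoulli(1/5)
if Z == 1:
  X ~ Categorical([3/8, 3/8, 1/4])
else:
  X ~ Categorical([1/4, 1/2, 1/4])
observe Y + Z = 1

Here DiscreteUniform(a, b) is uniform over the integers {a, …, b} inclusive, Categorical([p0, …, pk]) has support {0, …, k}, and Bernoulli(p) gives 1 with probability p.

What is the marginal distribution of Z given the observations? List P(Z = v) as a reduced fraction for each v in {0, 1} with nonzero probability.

P(Z=0) = 16/19, P(Z=1) = 3/19

Enumerate traces; 6 have nonzero weight after conditioning:
  (Y=0, Z=1, X=0) weight 9/400
  (Y=0, Z=1, X=1) weight 9/400
  (Y=0, Z=1, X=2) weight 3/200
  (Y=1, Z=0, X=0) weight 2/25
  (Y=1, Z=0, X=1) weight 4/25
  (Y=1, Z=0, X=2) weight 2/25
Group by Z:
  weight(Z=0) = 8/25
  weight(Z=1) = 3/50
Total weight = 8/25 + 3/50 = 19/50
P(Z=0 | obs) = 8/25 / 19/50 = 16/19
P(Z=1 | obs) = 3/50 / 19/50 = 3/19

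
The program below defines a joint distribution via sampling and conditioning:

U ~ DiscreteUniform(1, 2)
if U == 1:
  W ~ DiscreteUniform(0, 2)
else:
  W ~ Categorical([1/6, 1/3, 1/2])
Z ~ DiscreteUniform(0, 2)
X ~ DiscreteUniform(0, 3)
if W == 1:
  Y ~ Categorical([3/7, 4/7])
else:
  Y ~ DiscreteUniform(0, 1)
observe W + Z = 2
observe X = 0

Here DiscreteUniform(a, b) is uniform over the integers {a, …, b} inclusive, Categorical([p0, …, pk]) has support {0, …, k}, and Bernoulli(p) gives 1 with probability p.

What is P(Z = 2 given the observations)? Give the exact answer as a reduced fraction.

P(Z = 2 | obs) = 1/4

Enumerate traces; 12 have nonzero weight after conditioning:
  (U=1, W=0, Z=2, X=0, Y=0) weight 1/144
  (U=1, W=0, Z=2, X=0, Y=1) weight 1/144
  (U=1, W=1, Z=1, X=0, Y=0) weight 1/168
  (U=1, W=1, Z=1, X=0, Y=1) weight 1/126
  (U=1, W=2, Z=0, X=0, Y=0) weight 1/144
  (U=1, W=2, Z=0, X=0, Y=1) weight 1/144
  (U=2, W=0, Z=2, X=0, Y=0) weight 1/288
  (U=2, W=0, Z=2, X=0, Y=1) weight 1/288
  … 4 more
Group by Z:
  weight(Z=0) = 5/144
  weight(Z=1) = 1/36
  weight(Z=2) = 1/48
Total weight = 5/144 + 1/36 + 1/48 = 1/12
P(Z=0 | obs) = 5/144 / 1/12 = 5/12
P(Z=1 | obs) = 1/36 / 1/12 = 1/3
P(Z=2 | obs) = 1/48 / 1/12 = 1/4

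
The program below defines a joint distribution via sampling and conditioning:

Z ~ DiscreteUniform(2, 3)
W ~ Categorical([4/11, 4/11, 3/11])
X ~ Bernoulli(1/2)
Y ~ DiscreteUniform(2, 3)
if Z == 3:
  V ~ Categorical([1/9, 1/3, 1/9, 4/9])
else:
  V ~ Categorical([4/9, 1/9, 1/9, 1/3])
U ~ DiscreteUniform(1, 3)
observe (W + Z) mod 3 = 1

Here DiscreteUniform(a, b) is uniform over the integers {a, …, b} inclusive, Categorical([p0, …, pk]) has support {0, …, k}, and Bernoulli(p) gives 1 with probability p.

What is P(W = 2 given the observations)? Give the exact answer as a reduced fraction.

P(W = 2 | obs) = 3/7

Enumerate traces; 96 have nonzero weight after conditioning:
  (Z=2, W=2, X=0, Y=2, V=0, U=1) weight 1/198
  (Z=2, W=2, X=0, Y=2, V=0, U=2) weight 1/198
  (Z=2, W=2, X=0, Y=2, V=0, U=3) weight 1/198
  (Z=2, W=2, X=0, Y=2, V=1, U=1) weight 1/792
  (Z=2, W=2, X=0, Y=2, V=1, U=2) weight 1/792
  (Z=2, W=2, X=0, Y=2, V=1, U=3) weight 1/792
  (Z=2, W=2, X=0, Y=2, V=2, U=1) weight 1/792
  (Z=2, W=2, X=0, Y=2, V=2, U=2) weight 1/792
  (Z=3, W=1, X=0, Y=2, V=0, U=1) weight 1/594
  … 87 more
Group by W:
  weight(W=1) = 2/11
  weight(W=2) = 3/22
Total weight = 2/11 + 3/22 = 7/22
P(W=1 | obs) = 2/11 / 7/22 = 4/7
P(W=2 | obs) = 3/22 / 7/22 = 3/7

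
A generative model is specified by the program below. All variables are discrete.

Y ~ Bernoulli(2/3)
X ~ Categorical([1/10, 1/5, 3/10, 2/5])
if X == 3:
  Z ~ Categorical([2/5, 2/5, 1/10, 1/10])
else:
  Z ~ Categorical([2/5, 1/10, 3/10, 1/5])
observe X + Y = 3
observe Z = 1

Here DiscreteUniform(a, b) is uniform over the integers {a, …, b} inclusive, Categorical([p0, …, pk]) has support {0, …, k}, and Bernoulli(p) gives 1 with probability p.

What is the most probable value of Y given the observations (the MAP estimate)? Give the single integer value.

Enumerate traces; 2 have nonzero weight after conditioning:
  (Y=0, X=3, Z=1) weight 4/75
  (Y=1, X=2, Z=1) weight 1/50
Group by Y:
  weight(Y=0) = 4/75
  weight(Y=1) = 1/50
Total weight = 4/75 + 1/50 = 11/150
P(Y=0 | obs) = 4/75 / 11/150 = 8/11
P(Y=1 | obs) = 1/50 / 11/150 = 3/11
argmax = 0

argmax_v P(Y = v | obs) = 0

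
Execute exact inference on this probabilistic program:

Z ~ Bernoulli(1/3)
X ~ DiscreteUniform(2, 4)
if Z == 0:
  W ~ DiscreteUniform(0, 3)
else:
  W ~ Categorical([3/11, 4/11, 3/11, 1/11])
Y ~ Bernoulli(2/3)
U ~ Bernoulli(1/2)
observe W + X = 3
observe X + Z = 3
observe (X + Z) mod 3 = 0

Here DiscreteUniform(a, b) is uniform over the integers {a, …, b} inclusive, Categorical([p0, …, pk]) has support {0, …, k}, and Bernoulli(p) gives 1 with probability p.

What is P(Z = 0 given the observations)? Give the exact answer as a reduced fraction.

P(Z = 0 | obs) = 11/19

Enumerate traces; 8 have nonzero weight after conditioning:
  (Z=0, X=3, W=0, Y=0, U=0) weight 1/108
  (Z=0, X=3, W=0, Y=0, U=1) weight 1/108
  (Z=0, X=3, W=0, Y=1, U=0) weight 1/54
  (Z=0, X=3, W=0, Y=1, U=1) weight 1/54
  (Z=1, X=2, W=1, Y=0, U=0) weight 2/297
  (Z=1, X=2, W=1, Y=0, U=1) weight 2/297
  (Z=1, X=2, W=1, Y=1, U=0) weight 4/297
  (Z=1, X=2, W=1, Y=1, U=1) weight 4/297
Group by Z:
  weight(Z=0) = 1/18
  weight(Z=1) = 4/99
Total weight = 1/18 + 4/99 = 19/198
P(Z=0 | obs) = 1/18 / 19/198 = 11/19
P(Z=1 | obs) = 4/99 / 19/198 = 8/19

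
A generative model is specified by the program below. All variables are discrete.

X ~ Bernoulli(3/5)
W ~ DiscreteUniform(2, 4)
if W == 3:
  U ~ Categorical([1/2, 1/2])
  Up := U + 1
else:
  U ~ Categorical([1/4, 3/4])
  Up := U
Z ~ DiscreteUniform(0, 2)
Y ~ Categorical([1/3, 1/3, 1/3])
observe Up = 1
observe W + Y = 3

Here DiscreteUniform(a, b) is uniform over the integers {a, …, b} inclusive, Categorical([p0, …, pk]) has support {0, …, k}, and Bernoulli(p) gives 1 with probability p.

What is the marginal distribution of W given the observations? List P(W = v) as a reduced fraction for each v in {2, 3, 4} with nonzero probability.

P(W=2) = 3/5, P(W=3) = 2/5

Enumerate traces; 12 have nonzero weight after conditioning:
  (X=0, W=2, U=1, Z=0, Y=1) weight 1/90
  (X=0, W=2, U=1, Z=1, Y=1) weight 1/90
  (X=0, W=2, U=1, Z=2, Y=1) weight 1/90
  (X=0, W=3, U=0, Z=0, Y=0) weight 1/135
  (X=0, W=3, U=0, Z=1, Y=0) weight 1/135
  (X=0, W=3, U=0, Z=2, Y=0) weight 1/135
  (X=1, W=2, U=1, Z=0, Y=1) weight 1/60
  (X=1, W=2, U=1, Z=1, Y=1) weight 1/60
  … 4 more
Group by W:
  weight(W=2) = 1/12
  weight(W=3) = 1/18
Total weight = 1/12 + 1/18 = 5/36
P(W=2 | obs) = 1/12 / 5/36 = 3/5
P(W=3 | obs) = 1/18 / 5/36 = 2/5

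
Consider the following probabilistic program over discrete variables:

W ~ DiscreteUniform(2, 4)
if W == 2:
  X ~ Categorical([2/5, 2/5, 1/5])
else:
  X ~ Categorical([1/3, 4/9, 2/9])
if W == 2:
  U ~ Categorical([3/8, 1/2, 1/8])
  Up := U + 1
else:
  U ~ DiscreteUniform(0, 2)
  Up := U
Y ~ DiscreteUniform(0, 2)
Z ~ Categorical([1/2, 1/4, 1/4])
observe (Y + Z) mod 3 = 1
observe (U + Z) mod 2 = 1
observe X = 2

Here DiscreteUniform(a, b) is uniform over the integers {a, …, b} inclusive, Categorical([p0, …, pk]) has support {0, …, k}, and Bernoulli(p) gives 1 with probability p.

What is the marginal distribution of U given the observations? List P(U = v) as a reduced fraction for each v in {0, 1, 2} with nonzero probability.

P(U=0) = 241/1232, P(U=1) = 201/308, P(U=2) = 17/112

Enumerate traces; 12 have nonzero weight after conditioning:
  (W=2, X=2, U=0, Y=0, Z=1) weight 1/480
  (W=2, X=2, U=1, Y=1, Z=0) weight 1/180
  (W=2, X=2, U=1, Y=2, Z=2) weight 1/360
  (W=2, X=2, U=2, Y=0, Z=1) weight 1/1440
  (W=3, X=2, U=0, Y=0, Z=1) weight 1/486
  (W=3, X=2, U=1, Y=1, Z=0) weight 1/243
  (W=3, X=2, U=1, Y=2, Z=2) weight 1/486
  (W=3, X=2, U=2, Y=0, Z=1) weight 1/486
  … 4 more
Group by U:
  weight(U=0) = 241/38880
  weight(U=1) = 67/3240
  weight(U=2) = 187/38880
Total weight = 241/38880 + 67/3240 + 187/38880 = 77/2430
P(U=0 | obs) = 241/38880 / 77/2430 = 241/1232
P(U=1 | obs) = 67/3240 / 77/2430 = 201/308
P(U=2 | obs) = 187/38880 / 77/2430 = 17/112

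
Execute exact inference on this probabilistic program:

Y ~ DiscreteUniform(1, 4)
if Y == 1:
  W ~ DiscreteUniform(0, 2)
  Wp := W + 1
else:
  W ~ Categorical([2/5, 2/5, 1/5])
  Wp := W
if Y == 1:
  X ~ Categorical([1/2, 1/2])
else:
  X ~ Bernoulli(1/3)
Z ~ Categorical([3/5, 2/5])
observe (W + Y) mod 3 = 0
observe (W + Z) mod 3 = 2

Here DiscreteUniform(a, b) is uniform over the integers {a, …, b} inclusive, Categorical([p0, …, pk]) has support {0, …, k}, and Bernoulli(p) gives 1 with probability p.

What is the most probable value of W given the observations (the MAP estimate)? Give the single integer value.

argmax_v P(W = v | obs) = 2

Enumerate traces; 6 have nonzero weight after conditioning:
  (Y=1, W=2, X=0, Z=0) weight 1/40
  (Y=1, W=2, X=1, Z=0) weight 1/40
  (Y=2, W=1, X=0, Z=1) weight 2/75
  (Y=2, W=1, X=1, Z=1) weight 1/75
  (Y=4, W=2, X=0, Z=0) weight 1/50
  (Y=4, W=2, X=1, Z=0) weight 1/100
Group by W:
  weight(W=1) = 1/25
  weight(W=2) = 2/25
Total weight = 1/25 + 2/25 = 3/25
P(W=1 | obs) = 1/25 / 3/25 = 1/3
P(W=2 | obs) = 2/25 / 3/25 = 2/3
argmax = 2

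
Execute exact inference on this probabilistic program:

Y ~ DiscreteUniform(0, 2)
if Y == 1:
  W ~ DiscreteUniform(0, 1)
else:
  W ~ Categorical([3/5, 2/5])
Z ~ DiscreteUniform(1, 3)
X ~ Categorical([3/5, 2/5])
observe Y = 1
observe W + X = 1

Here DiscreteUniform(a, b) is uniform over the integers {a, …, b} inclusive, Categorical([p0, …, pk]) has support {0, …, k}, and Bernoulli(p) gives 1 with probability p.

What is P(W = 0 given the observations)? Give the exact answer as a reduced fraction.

Enumerate traces; 6 have nonzero weight after conditioning:
  (Y=1, W=0, Z=1, X=1) weight 1/45
  (Y=1, W=0, Z=2, X=1) weight 1/45
  (Y=1, W=0, Z=3, X=1) weight 1/45
  (Y=1, W=1, Z=1, X=0) weight 1/30
  (Y=1, W=1, Z=2, X=0) weight 1/30
  (Y=1, W=1, Z=3, X=0) weight 1/30
Group by W:
  weight(W=0) = 1/15
  weight(W=1) = 1/10
Total weight = 1/15 + 1/10 = 1/6
P(W=0 | obs) = 1/15 / 1/6 = 2/5
P(W=1 | obs) = 1/10 / 1/6 = 3/5

P(W = 0 | obs) = 2/5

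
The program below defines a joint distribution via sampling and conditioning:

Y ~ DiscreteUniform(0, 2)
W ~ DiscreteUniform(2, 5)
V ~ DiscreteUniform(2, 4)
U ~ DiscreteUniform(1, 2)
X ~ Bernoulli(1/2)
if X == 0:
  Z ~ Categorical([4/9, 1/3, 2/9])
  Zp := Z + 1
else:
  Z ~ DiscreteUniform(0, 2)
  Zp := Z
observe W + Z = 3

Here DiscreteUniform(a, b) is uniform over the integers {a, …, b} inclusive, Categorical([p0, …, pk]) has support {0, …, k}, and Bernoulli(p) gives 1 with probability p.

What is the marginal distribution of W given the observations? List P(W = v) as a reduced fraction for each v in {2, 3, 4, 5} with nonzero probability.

Enumerate traces; 72 have nonzero weight after conditioning:
  (Y=0, W=2, V=2, U=1, X=0, Z=1) weight 1/432
  (Y=0, W=2, V=2, U=1, X=1, Z=1) weight 1/432
  (Y=0, W=2, V=2, U=2, X=0, Z=1) weight 1/432
  (Y=0, W=2, V=2, U=2, X=1, Z=1) weight 1/432
  (Y=0, W=2, V=3, U=1, X=0, Z=1) weight 1/432
  (Y=0, W=2, V=3, U=1, X=1, Z=1) weight 1/432
  (Y=0, W=2, V=3, U=2, X=0, Z=1) weight 1/432
  (Y=0, W=2, V=3, U=2, X=1, Z=1) weight 1/432
  (Y=0, W=3, V=2, U=1, X=0, Z=0) weight 1/324
  … 63 more
Group by W:
  weight(W=2) = 1/12
  weight(W=3) = 7/72
Total weight = 1/12 + 7/72 = 13/72
P(W=2 | obs) = 1/12 / 13/72 = 6/13
P(W=3 | obs) = 7/72 / 13/72 = 7/13

P(W=2) = 6/13, P(W=3) = 7/13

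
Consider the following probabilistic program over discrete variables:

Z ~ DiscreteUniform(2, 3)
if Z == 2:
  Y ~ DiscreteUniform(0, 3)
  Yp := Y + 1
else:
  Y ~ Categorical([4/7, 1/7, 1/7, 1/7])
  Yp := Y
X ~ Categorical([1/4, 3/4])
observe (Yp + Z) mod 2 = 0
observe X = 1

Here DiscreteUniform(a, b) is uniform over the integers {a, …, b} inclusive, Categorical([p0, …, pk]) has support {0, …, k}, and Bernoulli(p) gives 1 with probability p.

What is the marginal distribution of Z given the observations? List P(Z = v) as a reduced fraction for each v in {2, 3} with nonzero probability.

P(Z=2) = 7/11, P(Z=3) = 4/11

Enumerate traces; 4 have nonzero weight after conditioning:
  (Z=2, Y=1, X=1) weight 3/32
  (Z=2, Y=3, X=1) weight 3/32
  (Z=3, Y=1, X=1) weight 3/56
  (Z=3, Y=3, X=1) weight 3/56
Group by Z:
  weight(Z=2) = 3/16
  weight(Z=3) = 3/28
Total weight = 3/16 + 3/28 = 33/112
P(Z=2 | obs) = 3/16 / 33/112 = 7/11
P(Z=3 | obs) = 3/28 / 33/112 = 4/11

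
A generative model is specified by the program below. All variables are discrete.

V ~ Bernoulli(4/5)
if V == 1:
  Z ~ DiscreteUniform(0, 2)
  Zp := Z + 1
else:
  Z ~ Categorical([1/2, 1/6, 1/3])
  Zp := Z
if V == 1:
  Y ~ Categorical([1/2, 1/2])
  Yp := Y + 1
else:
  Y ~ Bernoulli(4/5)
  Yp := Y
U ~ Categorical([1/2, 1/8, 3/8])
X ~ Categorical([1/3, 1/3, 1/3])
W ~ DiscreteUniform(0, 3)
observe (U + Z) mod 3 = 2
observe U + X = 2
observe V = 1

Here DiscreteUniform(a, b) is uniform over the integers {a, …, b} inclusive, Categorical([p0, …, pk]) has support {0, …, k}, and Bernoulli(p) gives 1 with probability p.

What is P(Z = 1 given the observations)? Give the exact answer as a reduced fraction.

P(Z = 1 | obs) = 1/8

Enumerate traces; 24 have nonzero weight after conditioning:
  (V=1, Z=0, Y=0, U=2, X=0, W=0) weight 1/240
  (V=1, Z=0, Y=0, U=2, X=0, W=1) weight 1/240
  (V=1, Z=0, Y=0, U=2, X=0, W=2) weight 1/240
  (V=1, Z=0, Y=0, U=2, X=0, W=3) weight 1/240
  (V=1, Z=0, Y=1, U=2, X=0, W=0) weight 1/240
  (V=1, Z=0, Y=1, U=2, X=0, W=1) weight 1/240
  (V=1, Z=0, Y=1, U=2, X=0, W=2) weight 1/240
  (V=1, Z=0, Y=1, U=2, X=0, W=3) weight 1/240
  (V=1, Z=1, Y=0, U=1, X=1, W=0) weight 1/720
  (V=1, Z=2, Y=0, U=0, X=2, W=0) weight 1/180
  … 14 more
Group by Z:
  weight(Z=0) = 1/30
  weight(Z=1) = 1/90
  weight(Z=2) = 2/45
Total weight = 1/30 + 1/90 + 2/45 = 4/45
P(Z=0 | obs) = 1/30 / 4/45 = 3/8
P(Z=1 | obs) = 1/90 / 4/45 = 1/8
P(Z=2 | obs) = 2/45 / 4/45 = 1/2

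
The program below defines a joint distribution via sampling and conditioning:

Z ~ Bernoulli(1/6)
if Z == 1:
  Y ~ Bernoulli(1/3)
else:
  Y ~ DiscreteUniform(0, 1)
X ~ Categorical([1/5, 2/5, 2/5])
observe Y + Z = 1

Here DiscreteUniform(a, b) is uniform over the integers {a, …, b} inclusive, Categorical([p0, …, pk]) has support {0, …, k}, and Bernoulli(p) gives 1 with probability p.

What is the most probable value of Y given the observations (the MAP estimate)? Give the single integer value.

argmax_v P(Y = v | obs) = 1

Enumerate traces; 6 have nonzero weight after conditioning:
  (Z=0, Y=1, X=0) weight 1/12
  (Z=0, Y=1, X=1) weight 1/6
  (Z=0, Y=1, X=2) weight 1/6
  (Z=1, Y=0, X=0) weight 1/45
  (Z=1, Y=0, X=1) weight 2/45
  (Z=1, Y=0, X=2) weight 2/45
Group by Y:
  weight(Y=0) = 1/9
  weight(Y=1) = 5/12
Total weight = 1/9 + 5/12 = 19/36
P(Y=0 | obs) = 1/9 / 19/36 = 4/19
P(Y=1 | obs) = 5/12 / 19/36 = 15/19
argmax = 1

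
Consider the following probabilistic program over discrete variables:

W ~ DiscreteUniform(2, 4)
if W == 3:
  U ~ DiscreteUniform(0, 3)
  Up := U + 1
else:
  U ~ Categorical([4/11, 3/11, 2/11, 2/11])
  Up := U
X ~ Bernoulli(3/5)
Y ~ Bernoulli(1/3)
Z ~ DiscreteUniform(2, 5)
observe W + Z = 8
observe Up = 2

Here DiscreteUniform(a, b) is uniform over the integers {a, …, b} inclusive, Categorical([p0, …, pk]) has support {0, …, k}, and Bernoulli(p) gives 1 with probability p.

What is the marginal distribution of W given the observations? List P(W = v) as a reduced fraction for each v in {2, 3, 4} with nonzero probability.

P(W=3) = 11/19, P(W=4) = 8/19

Enumerate traces; 8 have nonzero weight after conditioning:
  (W=3, U=1, X=0, Y=0, Z=5) weight 1/180
  (W=3, U=1, X=0, Y=1, Z=5) weight 1/360
  (W=3, U=1, X=1, Y=0, Z=5) weight 1/120
  (W=3, U=1, X=1, Y=1, Z=5) weight 1/240
  (W=4, U=2, X=0, Y=0, Z=4) weight 2/495
  (W=4, U=2, X=0, Y=1, Z=4) weight 1/495
  (W=4, U=2, X=1, Y=0, Z=4) weight 1/165
  (W=4, U=2, X=1, Y=1, Z=4) weight 1/330
Group by W:
  weight(W=3) = 1/48
  weight(W=4) = 1/66
Total weight = 1/48 + 1/66 = 19/528
P(W=3 | obs) = 1/48 / 19/528 = 11/19
P(W=4 | obs) = 1/66 / 19/528 = 8/19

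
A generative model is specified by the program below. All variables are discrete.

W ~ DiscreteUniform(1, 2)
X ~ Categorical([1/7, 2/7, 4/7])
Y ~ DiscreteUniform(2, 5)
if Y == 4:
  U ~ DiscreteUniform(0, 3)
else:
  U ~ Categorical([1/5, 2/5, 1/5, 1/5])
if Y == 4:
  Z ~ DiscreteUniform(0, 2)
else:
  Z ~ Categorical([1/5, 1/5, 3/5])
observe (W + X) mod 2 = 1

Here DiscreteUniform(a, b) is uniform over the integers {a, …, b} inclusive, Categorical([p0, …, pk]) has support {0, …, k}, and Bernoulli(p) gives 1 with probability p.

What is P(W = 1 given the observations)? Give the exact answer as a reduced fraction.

P(W = 1 | obs) = 5/7

Enumerate traces; 144 have nonzero weight after conditioning:
  (W=1, X=0, Y=2, U=0, Z=0) weight 1/1400
  (W=1, X=0, Y=2, U=0, Z=1) weight 1/1400
  (W=1, X=0, Y=2, U=0, Z=2) weight 3/1400
  (W=1, X=0, Y=2, U=1, Z=0) weight 1/700
  (W=1, X=0, Y=2, U=1, Z=1) weight 1/700
  (W=1, X=0, Y=2, U=1, Z=2) weight 3/700
  (W=1, X=0, Y=2, U=2, Z=0) weight 1/1400
  (W=1, X=0, Y=2, U=2, Z=1) weight 1/1400
  (W=2, X=1, Y=2, U=0, Z=0) weight 1/700
  … 135 more
Group by W:
  weight(W=1) = 5/14
  weight(W=2) = 1/7
Total weight = 5/14 + 1/7 = 1/2
P(W=1 | obs) = 5/14 / 1/2 = 5/7
P(W=2 | obs) = 1/7 / 1/2 = 2/7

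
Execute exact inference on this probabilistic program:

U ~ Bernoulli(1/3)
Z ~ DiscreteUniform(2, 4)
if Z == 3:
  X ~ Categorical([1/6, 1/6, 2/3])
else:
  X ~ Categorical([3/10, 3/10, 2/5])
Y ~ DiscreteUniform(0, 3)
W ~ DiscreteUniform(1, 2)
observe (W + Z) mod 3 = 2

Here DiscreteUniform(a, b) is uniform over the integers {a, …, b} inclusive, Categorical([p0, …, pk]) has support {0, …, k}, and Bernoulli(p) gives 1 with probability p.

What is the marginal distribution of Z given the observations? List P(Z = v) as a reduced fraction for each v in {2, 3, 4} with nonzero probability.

P(Z=3) = 1/2, P(Z=4) = 1/2

Enumerate traces; 48 have nonzero weight after conditioning:
  (U=0, Z=3, X=0, Y=0, W=2) weight 1/216
  (U=0, Z=3, X=0, Y=1, W=2) weight 1/216
  (U=0, Z=3, X=0, Y=2, W=2) weight 1/216
  (U=0, Z=3, X=0, Y=3, W=2) weight 1/216
  (U=0, Z=3, X=1, Y=0, W=2) weight 1/216
  (U=0, Z=3, X=1, Y=1, W=2) weight 1/216
  (U=0, Z=3, X=1, Y=2, W=2) weight 1/216
  (U=0, Z=3, X=1, Y=3, W=2) weight 1/216
  (U=0, Z=4, X=0, Y=0, W=1) weight 1/120
  … 39 more
Group by Z:
  weight(Z=3) = 1/6
  weight(Z=4) = 1/6
Total weight = 1/6 + 1/6 = 1/3
P(Z=3 | obs) = 1/6 / 1/3 = 1/2
P(Z=4 | obs) = 1/6 / 1/3 = 1/2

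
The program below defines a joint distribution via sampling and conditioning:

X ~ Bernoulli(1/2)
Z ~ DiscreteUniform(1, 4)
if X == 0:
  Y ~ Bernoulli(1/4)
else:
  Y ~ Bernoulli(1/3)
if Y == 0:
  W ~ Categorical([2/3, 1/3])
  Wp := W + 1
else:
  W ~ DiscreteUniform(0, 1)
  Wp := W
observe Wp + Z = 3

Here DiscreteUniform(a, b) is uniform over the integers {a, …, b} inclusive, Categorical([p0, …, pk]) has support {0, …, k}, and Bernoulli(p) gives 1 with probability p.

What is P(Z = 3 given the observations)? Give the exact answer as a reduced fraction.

Enumerate traces; 8 have nonzero weight after conditioning:
  (X=0, Z=1, Y=0, W=1) weight 1/32
  (X=0, Z=2, Y=0, W=0) weight 1/16
  (X=0, Z=2, Y=1, W=1) weight 1/64
  (X=0, Z=3, Y=1, W=0) weight 1/64
  (X=1, Z=1, Y=0, W=1) weight 1/36
  (X=1, Z=2, Y=0, W=0) weight 1/18
  (X=1, Z=2, Y=1, W=1) weight 1/48
  (X=1, Z=3, Y=1, W=0) weight 1/48
Group by Z:
  weight(Z=1) = 17/288
  weight(Z=2) = 89/576
  weight(Z=3) = 7/192
Total weight = 17/288 + 89/576 + 7/192 = 1/4
P(Z=1 | obs) = 17/288 / 1/4 = 17/72
P(Z=2 | obs) = 89/576 / 1/4 = 89/144
P(Z=3 | obs) = 7/192 / 1/4 = 7/48

P(Z = 3 | obs) = 7/48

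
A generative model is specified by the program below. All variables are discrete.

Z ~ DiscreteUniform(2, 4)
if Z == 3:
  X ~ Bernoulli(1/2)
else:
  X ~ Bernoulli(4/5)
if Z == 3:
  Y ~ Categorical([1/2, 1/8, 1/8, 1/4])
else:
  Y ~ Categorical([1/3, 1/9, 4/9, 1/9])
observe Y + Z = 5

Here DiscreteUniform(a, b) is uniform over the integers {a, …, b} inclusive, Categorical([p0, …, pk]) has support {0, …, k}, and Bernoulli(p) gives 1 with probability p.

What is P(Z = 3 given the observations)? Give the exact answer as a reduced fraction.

Enumerate traces; 6 have nonzero weight after conditioning:
  (Z=2, X=0, Y=3) weight 1/135
  (Z=2, X=1, Y=3) weight 4/135
  (Z=3, X=0, Y=2) weight 1/48
  (Z=3, X=1, Y=2) weight 1/48
  (Z=4, X=0, Y=1) weight 1/135
  (Z=4, X=1, Y=1) weight 4/135
Group by Z:
  weight(Z=2) = 1/27
  weight(Z=3) = 1/24
  weight(Z=4) = 1/27
Total weight = 1/27 + 1/24 + 1/27 = 25/216
P(Z=2 | obs) = 1/27 / 25/216 = 8/25
P(Z=3 | obs) = 1/24 / 25/216 = 9/25
P(Z=4 | obs) = 1/27 / 25/216 = 8/25

P(Z = 3 | obs) = 9/25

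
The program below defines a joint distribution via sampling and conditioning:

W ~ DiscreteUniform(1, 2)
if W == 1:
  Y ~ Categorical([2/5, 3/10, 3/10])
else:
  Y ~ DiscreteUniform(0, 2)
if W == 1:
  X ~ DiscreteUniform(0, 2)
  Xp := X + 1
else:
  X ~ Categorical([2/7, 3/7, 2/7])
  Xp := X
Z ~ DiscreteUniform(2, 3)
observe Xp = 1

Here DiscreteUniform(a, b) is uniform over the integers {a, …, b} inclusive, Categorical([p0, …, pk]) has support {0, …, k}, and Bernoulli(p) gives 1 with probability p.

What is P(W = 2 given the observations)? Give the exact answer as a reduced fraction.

P(W = 2 | obs) = 9/16

Enumerate traces; 12 have nonzero weight after conditioning:
  (W=1, Y=0, X=0, Z=2) weight 1/30
  (W=1, Y=0, X=0, Z=3) weight 1/30
  (W=1, Y=1, X=0, Z=2) weight 1/40
  (W=1, Y=1, X=0, Z=3) weight 1/40
  (W=1, Y=2, X=0, Z=2) weight 1/40
  (W=1, Y=2, X=0, Z=3) weight 1/40
  (W=2, Y=0, X=1, Z=2) weight 1/28
  (W=2, Y=0, X=1, Z=3) weight 1/28
  … 4 more
Group by W:
  weight(W=1) = 1/6
  weight(W=2) = 3/14
Total weight = 1/6 + 3/14 = 8/21
P(W=1 | obs) = 1/6 / 8/21 = 7/16
P(W=2 | obs) = 3/14 / 8/21 = 9/16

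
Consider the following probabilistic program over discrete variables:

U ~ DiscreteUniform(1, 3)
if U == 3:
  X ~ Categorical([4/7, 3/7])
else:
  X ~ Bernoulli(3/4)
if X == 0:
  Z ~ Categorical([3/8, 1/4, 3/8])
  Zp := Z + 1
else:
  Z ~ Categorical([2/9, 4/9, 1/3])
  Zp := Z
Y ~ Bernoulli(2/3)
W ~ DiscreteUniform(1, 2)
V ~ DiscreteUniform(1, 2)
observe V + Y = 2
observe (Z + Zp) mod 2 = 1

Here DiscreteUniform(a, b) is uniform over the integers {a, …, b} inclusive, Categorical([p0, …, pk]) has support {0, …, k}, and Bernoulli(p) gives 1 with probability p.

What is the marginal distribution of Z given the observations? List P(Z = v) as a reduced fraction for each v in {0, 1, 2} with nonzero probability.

P(Z=0) = 3/8, P(Z=1) = 1/4, P(Z=2) = 3/8

Enumerate traces; 36 have nonzero weight after conditioning:
  (U=1, X=0, Z=0, Y=0, W=1, V=2) weight 1/384
  (U=1, X=0, Z=0, Y=0, W=2, V=2) weight 1/384
  (U=1, X=0, Z=0, Y=1, W=1, V=1) weight 1/192
  (U=1, X=0, Z=0, Y=1, W=2, V=1) weight 1/192
  (U=1, X=0, Z=1, Y=0, W=1, V=2) weight 1/576
  (U=1, X=0, Z=1, Y=0, W=2, V=2) weight 1/576
  (U=1, X=0, Z=1, Y=1, W=1, V=1) weight 1/288
  (U=1, X=0, Z=1, Y=1, W=2, V=1) weight 1/288
  (U=1, X=0, Z=2, Y=0, W=1, V=2) weight 1/384
  … 27 more
Group by Z:
  weight(Z=0) = 15/224
  weight(Z=1) = 5/112
  weight(Z=2) = 15/224
Total weight = 15/224 + 5/112 + 15/224 = 5/28
P(Z=0 | obs) = 15/224 / 5/28 = 3/8
P(Z=1 | obs) = 5/112 / 5/28 = 1/4
P(Z=2 | obs) = 15/224 / 5/28 = 3/8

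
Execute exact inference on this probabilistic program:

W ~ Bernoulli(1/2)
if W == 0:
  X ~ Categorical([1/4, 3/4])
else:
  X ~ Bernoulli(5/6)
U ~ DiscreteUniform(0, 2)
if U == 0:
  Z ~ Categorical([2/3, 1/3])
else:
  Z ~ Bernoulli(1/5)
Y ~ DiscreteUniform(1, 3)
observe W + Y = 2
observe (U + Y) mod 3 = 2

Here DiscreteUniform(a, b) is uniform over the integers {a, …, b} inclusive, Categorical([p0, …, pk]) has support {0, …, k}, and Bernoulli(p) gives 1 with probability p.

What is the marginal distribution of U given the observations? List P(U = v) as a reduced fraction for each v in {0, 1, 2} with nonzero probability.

P(U=0) = 1/2, P(U=1) = 1/2

Enumerate traces; 8 have nonzero weight after conditioning:
  (W=0, X=0, U=0, Z=0, Y=2) weight 1/108
  (W=0, X=0, U=0, Z=1, Y=2) weight 1/216
  (W=0, X=1, U=0, Z=0, Y=2) weight 1/36
  (W=0, X=1, U=0, Z=1, Y=2) weight 1/72
  (W=1, X=0, U=1, Z=0, Y=1) weight 1/135
  (W=1, X=0, U=1, Z=1, Y=1) weight 1/540
  (W=1, X=1, U=1, Z=0, Y=1) weight 1/27
  (W=1, X=1, U=1, Z=1, Y=1) weight 1/108
Group by U:
  weight(U=0) = 1/18
  weight(U=1) = 1/18
Total weight = 1/18 + 1/18 = 1/9
P(U=0 | obs) = 1/18 / 1/9 = 1/2
P(U=1 | obs) = 1/18 / 1/9 = 1/2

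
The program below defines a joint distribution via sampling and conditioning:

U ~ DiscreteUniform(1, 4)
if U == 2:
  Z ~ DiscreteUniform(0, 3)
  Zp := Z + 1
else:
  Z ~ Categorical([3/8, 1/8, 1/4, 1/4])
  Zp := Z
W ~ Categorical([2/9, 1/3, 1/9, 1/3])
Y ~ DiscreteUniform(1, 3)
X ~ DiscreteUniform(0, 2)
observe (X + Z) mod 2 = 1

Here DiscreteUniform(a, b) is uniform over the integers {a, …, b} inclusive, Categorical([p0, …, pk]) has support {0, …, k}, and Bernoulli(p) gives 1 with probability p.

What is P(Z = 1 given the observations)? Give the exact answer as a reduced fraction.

P(Z = 1 | obs) = 2/9

Enumerate traces; 288 have nonzero weight after conditioning:
  (U=1, Z=0, W=0, Y=1, X=1) weight 1/432
  (U=1, Z=0, W=0, Y=2, X=1) weight 1/432
  (U=1, Z=0, W=0, Y=3, X=1) weight 1/432
  (U=1, Z=0, W=1, Y=1, X=1) weight 1/288
  (U=1, Z=0, W=1, Y=2, X=1) weight 1/288
  (U=1, Z=0, W=1, Y=3, X=1) weight 1/288
  (U=1, Z=0, W=2, Y=1, X=1) weight 1/864
  (U=1, Z=0, W=2, Y=2, X=1) weight 1/864
  (U=1, Z=1, W=0, Y=1, X=0) weight 1/1296
  (U=1, Z=2, W=0, Y=1, X=1) weight 1/648
  … 278 more
Group by Z:
  weight(Z=0) = 11/96
  weight(Z=1) = 5/48
  weight(Z=2) = 1/12
  weight(Z=3) = 1/6
Total weight = 11/96 + 5/48 + 1/12 + 1/6 = 15/32
P(Z=0 | obs) = 11/96 / 15/32 = 11/45
P(Z=1 | obs) = 5/48 / 15/32 = 2/9
P(Z=2 | obs) = 1/12 / 15/32 = 8/45
P(Z=3 | obs) = 1/6 / 15/32 = 16/45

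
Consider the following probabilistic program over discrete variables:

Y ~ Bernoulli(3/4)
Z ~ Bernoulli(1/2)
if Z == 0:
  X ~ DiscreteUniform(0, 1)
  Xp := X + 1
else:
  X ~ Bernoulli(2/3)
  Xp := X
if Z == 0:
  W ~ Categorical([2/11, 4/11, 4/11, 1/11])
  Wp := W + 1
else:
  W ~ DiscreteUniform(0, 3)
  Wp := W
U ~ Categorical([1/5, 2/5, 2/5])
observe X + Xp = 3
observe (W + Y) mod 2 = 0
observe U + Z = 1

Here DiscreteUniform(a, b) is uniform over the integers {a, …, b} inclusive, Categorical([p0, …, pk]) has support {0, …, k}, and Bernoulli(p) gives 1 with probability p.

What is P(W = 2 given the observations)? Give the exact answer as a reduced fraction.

P(W = 2 | obs) = 4/21

Enumerate traces; 4 have nonzero weight after conditioning:
  (Y=0, Z=0, X=1, W=0, U=1) weight 1/220
  (Y=0, Z=0, X=1, W=2, U=1) weight 1/110
  (Y=1, Z=0, X=1, W=1, U=1) weight 3/110
  (Y=1, Z=0, X=1, W=3, U=1) weight 3/440
Group by W:
  weight(W=0) = 1/220
  weight(W=1) = 3/110
  weight(W=2) = 1/110
  weight(W=3) = 3/440
Total weight = 1/220 + 3/110 + 1/110 + 3/440 = 21/440
P(W=0 | obs) = 1/220 / 21/440 = 2/21
P(W=1 | obs) = 3/110 / 21/440 = 4/7
P(W=2 | obs) = 1/110 / 21/440 = 4/21
P(W=3 | obs) = 3/440 / 21/440 = 1/7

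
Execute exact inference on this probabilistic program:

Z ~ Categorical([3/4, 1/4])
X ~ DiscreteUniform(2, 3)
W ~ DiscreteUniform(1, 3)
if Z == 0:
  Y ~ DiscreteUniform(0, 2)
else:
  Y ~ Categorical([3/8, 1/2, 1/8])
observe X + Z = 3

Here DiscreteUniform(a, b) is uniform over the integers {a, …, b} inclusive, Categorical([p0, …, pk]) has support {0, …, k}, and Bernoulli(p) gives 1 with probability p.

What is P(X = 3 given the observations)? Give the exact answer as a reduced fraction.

Enumerate traces; 18 have nonzero weight after conditioning:
  (Z=0, X=3, W=1, Y=0) weight 1/24
  (Z=0, X=3, W=1, Y=1) weight 1/24
  (Z=0, X=3, W=1, Y=2) weight 1/24
  (Z=0, X=3, W=2, Y=0) weight 1/24
  (Z=0, X=3, W=2, Y=1) weight 1/24
  (Z=0, X=3, W=2, Y=2) weight 1/24
  (Z=0, X=3, W=3, Y=0) weight 1/24
  (Z=0, X=3, W=3, Y=1) weight 1/24
  (Z=1, X=2, W=1, Y=0) weight 1/64
  … 9 more
Group by X:
  weight(X=2) = 1/8
  weight(X=3) = 3/8
Total weight = 1/8 + 3/8 = 1/2
P(X=2 | obs) = 1/8 / 1/2 = 1/4
P(X=3 | obs) = 3/8 / 1/2 = 3/4

P(X = 3 | obs) = 3/4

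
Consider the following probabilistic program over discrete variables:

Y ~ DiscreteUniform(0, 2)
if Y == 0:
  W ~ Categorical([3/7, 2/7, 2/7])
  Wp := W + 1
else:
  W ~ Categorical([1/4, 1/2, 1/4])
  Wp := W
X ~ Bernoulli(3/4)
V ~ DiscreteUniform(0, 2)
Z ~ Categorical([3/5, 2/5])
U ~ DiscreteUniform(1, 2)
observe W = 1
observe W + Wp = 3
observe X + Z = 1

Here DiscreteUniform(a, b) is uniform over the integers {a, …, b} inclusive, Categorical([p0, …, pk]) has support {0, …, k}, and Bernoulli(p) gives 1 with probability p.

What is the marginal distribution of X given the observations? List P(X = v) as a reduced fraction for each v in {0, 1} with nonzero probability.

P(X=0) = 2/11, P(X=1) = 9/11

Enumerate traces; 12 have nonzero weight after conditioning:
  (Y=0, W=1, X=0, V=0, Z=1, U=1) weight 1/630
  (Y=0, W=1, X=0, V=0, Z=1, U=2) weight 1/630
  (Y=0, W=1, X=0, V=1, Z=1, U=1) weight 1/630
  (Y=0, W=1, X=0, V=1, Z=1, U=2) weight 1/630
  (Y=0, W=1, X=0, V=2, Z=1, U=1) weight 1/630
  (Y=0, W=1, X=0, V=2, Z=1, U=2) weight 1/630
  (Y=0, W=1, X=1, V=0, Z=0, U=1) weight 1/140
  (Y=0, W=1, X=1, V=0, Z=0, U=2) weight 1/140
  … 4 more
Group by X:
  weight(X=0) = 1/105
  weight(X=1) = 3/70
Total weight = 1/105 + 3/70 = 11/210
P(X=0 | obs) = 1/105 / 11/210 = 2/11
P(X=1 | obs) = 3/70 / 11/210 = 9/11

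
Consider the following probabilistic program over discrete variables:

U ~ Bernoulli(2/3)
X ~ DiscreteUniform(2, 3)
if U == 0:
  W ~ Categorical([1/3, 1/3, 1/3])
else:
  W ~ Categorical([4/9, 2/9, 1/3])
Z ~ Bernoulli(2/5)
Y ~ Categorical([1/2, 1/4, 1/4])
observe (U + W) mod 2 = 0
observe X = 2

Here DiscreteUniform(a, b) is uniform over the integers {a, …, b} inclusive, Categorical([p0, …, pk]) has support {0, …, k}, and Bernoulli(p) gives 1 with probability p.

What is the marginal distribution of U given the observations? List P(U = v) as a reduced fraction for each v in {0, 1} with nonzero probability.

Enumerate traces; 18 have nonzero weight after conditioning:
  (U=0, X=2, W=0, Z=0, Y=0) weight 1/60
  (U=0, X=2, W=0, Z=0, Y=1) weight 1/120
  (U=0, X=2, W=0, Z=0, Y=2) weight 1/120
  (U=0, X=2, W=0, Z=1, Y=0) weight 1/90
  (U=0, X=2, W=0, Z=1, Y=1) weight 1/180
  (U=0, X=2, W=0, Z=1, Y=2) weight 1/180
  (U=0, X=2, W=2, Z=0, Y=0) weight 1/60
  (U=0, X=2, W=2, Z=0, Y=1) weight 1/120
  (U=1, X=2, W=1, Z=0, Y=0) weight 1/45
  … 9 more
Group by U:
  weight(U=0) = 1/9
  weight(U=1) = 2/27
Total weight = 1/9 + 2/27 = 5/27
P(U=0 | obs) = 1/9 / 5/27 = 3/5
P(U=1 | obs) = 2/27 / 5/27 = 2/5

P(U=0) = 3/5, P(U=1) = 2/5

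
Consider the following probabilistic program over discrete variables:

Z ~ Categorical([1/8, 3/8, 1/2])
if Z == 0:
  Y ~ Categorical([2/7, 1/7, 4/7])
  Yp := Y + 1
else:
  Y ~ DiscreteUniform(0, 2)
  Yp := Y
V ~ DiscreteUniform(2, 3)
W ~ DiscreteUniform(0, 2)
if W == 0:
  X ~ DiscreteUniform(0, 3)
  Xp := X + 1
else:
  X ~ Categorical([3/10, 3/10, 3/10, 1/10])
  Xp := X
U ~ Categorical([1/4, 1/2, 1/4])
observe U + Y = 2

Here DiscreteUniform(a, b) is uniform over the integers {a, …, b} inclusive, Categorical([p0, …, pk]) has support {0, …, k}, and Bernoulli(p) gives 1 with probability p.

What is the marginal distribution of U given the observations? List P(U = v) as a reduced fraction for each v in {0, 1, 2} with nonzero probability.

P(U=0) = 61/220, P(U=1) = 26/55, P(U=2) = 1/4

Enumerate traces; 216 have nonzero weight after conditioning:
  (Z=0, Y=0, V=2, W=0, X=0, U=2) weight 1/2688
  (Z=0, Y=0, V=2, W=0, X=1, U=2) weight 1/2688
  (Z=0, Y=0, V=2, W=0, X=2, U=2) weight 1/2688
  (Z=0, Y=0, V=2, W=0, X=3, U=2) weight 1/2688
  (Z=0, Y=0, V=2, W=1, X=0, U=2) weight 1/2240
  (Z=0, Y=0, V=2, W=1, X=1, U=2) weight 1/2240
  (Z=0, Y=0, V=2, W=1, X=2, U=2) weight 1/2240
  (Z=0, Y=0, V=2, W=1, X=3, U=2) weight 1/6720
  (Z=0, Y=1, V=2, W=0, X=0, U=1) weight 1/2688
  (Z=0, Y=2, V=2, W=0, X=0, U=0) weight 1/1344
  … 206 more
Group by U:
  weight(U=0) = 61/672
  weight(U=1) = 13/84
  weight(U=2) = 55/672
Total weight = 61/672 + 13/84 + 55/672 = 55/168
P(U=0 | obs) = 61/672 / 55/168 = 61/220
P(U=1 | obs) = 13/84 / 55/168 = 26/55
P(U=2 | obs) = 55/672 / 55/168 = 1/4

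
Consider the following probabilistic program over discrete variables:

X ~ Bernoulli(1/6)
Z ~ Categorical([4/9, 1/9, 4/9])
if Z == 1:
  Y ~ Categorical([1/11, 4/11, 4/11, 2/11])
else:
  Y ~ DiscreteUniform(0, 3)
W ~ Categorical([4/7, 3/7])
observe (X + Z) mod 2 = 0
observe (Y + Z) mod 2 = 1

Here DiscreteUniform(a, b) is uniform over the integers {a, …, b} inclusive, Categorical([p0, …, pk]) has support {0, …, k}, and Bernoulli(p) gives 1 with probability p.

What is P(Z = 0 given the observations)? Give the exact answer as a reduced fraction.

P(Z = 0 | obs) = 22/45

Enumerate traces; 12 have nonzero weight after conditioning:
  (X=0, Z=0, Y=1, W=0) weight 10/189
  (X=0, Z=0, Y=1, W=1) weight 5/126
  (X=0, Z=0, Y=3, W=0) weight 10/189
  (X=0, Z=0, Y=3, W=1) weight 5/126
  (X=0, Z=2, Y=1, W=0) weight 10/189
  (X=0, Z=2, Y=1, W=1) weight 5/126
  (X=0, Z=2, Y=3, W=0) weight 10/189
  (X=0, Z=2, Y=3, W=1) weight 5/126
  (X=1, Z=1, Y=0, W=0) weight 2/2079
  … 3 more
Group by Z:
  weight(Z=0) = 5/27
  weight(Z=1) = 5/594
  weight(Z=2) = 5/27
Total weight = 5/27 + 5/594 + 5/27 = 25/66
P(Z=0 | obs) = 5/27 / 25/66 = 22/45
P(Z=1 | obs) = 5/594 / 25/66 = 1/45
P(Z=2 | obs) = 5/27 / 25/66 = 22/45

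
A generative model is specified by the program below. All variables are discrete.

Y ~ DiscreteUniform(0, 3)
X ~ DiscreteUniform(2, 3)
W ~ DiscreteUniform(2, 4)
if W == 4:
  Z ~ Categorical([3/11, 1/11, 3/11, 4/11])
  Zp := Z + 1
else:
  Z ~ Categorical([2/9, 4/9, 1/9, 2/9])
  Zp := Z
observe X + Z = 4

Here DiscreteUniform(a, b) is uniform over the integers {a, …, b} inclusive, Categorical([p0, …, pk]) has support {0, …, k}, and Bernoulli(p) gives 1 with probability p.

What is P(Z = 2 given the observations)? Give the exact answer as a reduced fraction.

P(Z = 2 | obs) = 49/146

Enumerate traces; 24 have nonzero weight after conditioning:
  (Y=0, X=2, W=2, Z=2) weight 1/216
  (Y=0, X=2, W=3, Z=2) weight 1/216
  (Y=0, X=2, W=4, Z=2) weight 1/88
  (Y=0, X=3, W=2, Z=1) weight 1/54
  (Y=0, X=3, W=3, Z=1) weight 1/54
  (Y=0, X=3, W=4, Z=1) weight 1/264
  (Y=1, X=2, W=2, Z=2) weight 1/216
  (Y=1, X=2, W=3, Z=2) weight 1/216
  … 16 more
Group by Z:
  weight(Z=1) = 97/594
  weight(Z=2) = 49/594
Total weight = 97/594 + 49/594 = 73/297
P(Z=1 | obs) = 97/594 / 73/297 = 97/146
P(Z=2 | obs) = 49/594 / 73/297 = 49/146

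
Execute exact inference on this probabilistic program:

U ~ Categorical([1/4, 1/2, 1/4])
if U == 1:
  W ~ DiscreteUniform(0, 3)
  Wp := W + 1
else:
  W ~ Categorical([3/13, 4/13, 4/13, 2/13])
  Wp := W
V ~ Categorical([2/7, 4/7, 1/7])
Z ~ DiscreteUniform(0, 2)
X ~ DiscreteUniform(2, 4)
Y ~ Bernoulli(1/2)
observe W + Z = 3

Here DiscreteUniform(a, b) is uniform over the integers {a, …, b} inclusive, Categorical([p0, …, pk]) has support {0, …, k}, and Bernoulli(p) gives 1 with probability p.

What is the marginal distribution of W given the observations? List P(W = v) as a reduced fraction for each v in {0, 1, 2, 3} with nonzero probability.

Enumerate traces; 162 have nonzero weight after conditioning:
  (U=0, W=1, V=0, Z=2, X=2, Y=0) weight 1/819
  (U=0, W=1, V=0, Z=2, X=2, Y=1) weight 1/819
  (U=0, W=1, V=0, Z=2, X=3, Y=0) weight 1/819
  (U=0, W=1, V=0, Z=2, X=3, Y=1) weight 1/819
  (U=0, W=1, V=0, Z=2, X=4, Y=0) weight 1/819
  (U=0, W=1, V=0, Z=2, X=4, Y=1) weight 1/819
  (U=0, W=1, V=1, Z=2, X=2, Y=0) weight 2/819
  (U=0, W=1, V=1, Z=2, X=2, Y=1) weight 2/819
  (U=0, W=2, V=0, Z=1, X=2, Y=0) weight 1/819
  (U=0, W=3, V=0, Z=0, X=2, Y=0) weight 1/1638
  … 152 more
Group by W:
  weight(W=1) = 29/312
  weight(W=2) = 29/312
  weight(W=3) = 7/104
Total weight = 29/312 + 29/312 + 7/104 = 79/312
P(W=1 | obs) = 29/312 / 79/312 = 29/79
P(W=2 | obs) = 29/312 / 79/312 = 29/79
P(W=3 | obs) = 7/104 / 79/312 = 21/79

P(W=1) = 29/79, P(W=2) = 29/79, P(W=3) = 21/79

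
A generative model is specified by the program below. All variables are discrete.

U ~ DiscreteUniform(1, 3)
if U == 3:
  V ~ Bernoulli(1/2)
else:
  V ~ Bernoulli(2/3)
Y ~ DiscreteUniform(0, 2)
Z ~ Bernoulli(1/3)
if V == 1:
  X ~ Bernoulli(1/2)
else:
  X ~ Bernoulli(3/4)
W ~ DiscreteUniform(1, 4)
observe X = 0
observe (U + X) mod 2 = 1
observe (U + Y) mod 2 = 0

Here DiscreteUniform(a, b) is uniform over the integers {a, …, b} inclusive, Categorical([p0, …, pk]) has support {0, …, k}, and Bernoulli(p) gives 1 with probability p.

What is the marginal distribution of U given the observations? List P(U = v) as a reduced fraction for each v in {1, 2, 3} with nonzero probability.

P(U=1) = 10/19, P(U=3) = 9/19

Enumerate traces; 32 have nonzero weight after conditioning:
  (U=1, V=0, Y=1, Z=0, X=0, W=1) weight 1/648
  (U=1, V=0, Y=1, Z=0, X=0, W=2) weight 1/648
  (U=1, V=0, Y=1, Z=0, X=0, W=3) weight 1/648
  (U=1, V=0, Y=1, Z=0, X=0, W=4) weight 1/648
  (U=1, V=0, Y=1, Z=1, X=0, W=1) weight 1/1296
  (U=1, V=0, Y=1, Z=1, X=0, W=2) weight 1/1296
  (U=1, V=0, Y=1, Z=1, X=0, W=3) weight 1/1296
  (U=1, V=0, Y=1, Z=1, X=0, W=4) weight 1/1296
  (U=3, V=0, Y=1, Z=0, X=0, W=1) weight 1/432
  … 23 more
Group by U:
  weight(U=1) = 5/108
  weight(U=3) = 1/24
Total weight = 5/108 + 1/24 = 19/216
P(U=1 | obs) = 5/108 / 19/216 = 10/19
P(U=3 | obs) = 1/24 / 19/216 = 9/19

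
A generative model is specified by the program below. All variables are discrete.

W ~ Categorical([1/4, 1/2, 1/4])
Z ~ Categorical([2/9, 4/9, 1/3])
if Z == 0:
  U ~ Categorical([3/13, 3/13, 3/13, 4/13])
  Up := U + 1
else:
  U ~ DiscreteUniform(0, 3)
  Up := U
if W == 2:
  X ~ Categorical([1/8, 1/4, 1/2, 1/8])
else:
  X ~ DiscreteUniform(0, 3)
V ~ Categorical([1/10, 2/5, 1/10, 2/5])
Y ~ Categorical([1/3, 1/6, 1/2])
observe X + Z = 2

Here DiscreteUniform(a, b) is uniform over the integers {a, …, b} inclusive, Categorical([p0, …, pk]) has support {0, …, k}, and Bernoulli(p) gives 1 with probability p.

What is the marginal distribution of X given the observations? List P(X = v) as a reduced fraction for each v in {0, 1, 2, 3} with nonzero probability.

Enumerate traces; 432 have nonzero weight after conditioning:
  (W=0, Z=0, U=0, X=2, V=0, Y=0) weight 1/9360
  (W=0, Z=0, U=0, X=2, V=0, Y=1) weight 1/18720
  (W=0, Z=0, U=0, X=2, V=0, Y=2) weight 1/6240
  (W=0, Z=0, U=0, X=2, V=1, Y=0) weight 1/2340
  (W=0, Z=0, U=0, X=2, V=1, Y=1) weight 1/4680
  (W=0, Z=0, U=0, X=2, V=1, Y=2) weight 1/1560
  (W=0, Z=0, U=0, X=2, V=2, Y=0) weight 1/9360
  (W=0, Z=0, U=0, X=2, V=2, Y=1) weight 1/18720
  (W=0, Z=1, U=0, X=1, V=0, Y=0) weight 1/4320
  (W=0, Z=2, U=0, X=0, V=0, Y=0) weight 1/5760
  … 422 more
Group by X:
  weight(X=0) = 7/96
  weight(X=1) = 1/9
  weight(X=2) = 5/72
Total weight = 7/96 + 1/9 + 5/72 = 73/288
P(X=0 | obs) = 7/96 / 73/288 = 21/73
P(X=1 | obs) = 1/9 / 73/288 = 32/73
P(X=2 | obs) = 5/72 / 73/288 = 20/73

P(X=0) = 21/73, P(X=1) = 32/73, P(X=2) = 20/73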